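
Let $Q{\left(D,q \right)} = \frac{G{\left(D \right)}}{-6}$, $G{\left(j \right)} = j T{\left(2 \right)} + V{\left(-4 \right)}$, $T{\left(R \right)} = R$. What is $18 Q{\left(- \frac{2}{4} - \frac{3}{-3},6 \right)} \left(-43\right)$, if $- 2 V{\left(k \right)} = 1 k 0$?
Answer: $129$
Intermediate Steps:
$V{\left(k \right)} = 0$ ($V{\left(k \right)} = - \frac{1 k 0}{2} = - \frac{k 0}{2} = \left(- \frac{1}{2}\right) 0 = 0$)
$G{\left(j \right)} = 2 j$ ($G{\left(j \right)} = j 2 + 0 = 2 j + 0 = 2 j$)
$Q{\left(D,q \right)} = - \frac{D}{3}$ ($Q{\left(D,q \right)} = \frac{2 D}{-6} = 2 D \left(- \frac{1}{6}\right) = - \frac{D}{3}$)
$18 Q{\left(- \frac{2}{4} - \frac{3}{-3},6 \right)} \left(-43\right) = 18 \left(- \frac{- \frac{2}{4} - \frac{3}{-3}}{3}\right) \left(-43\right) = 18 \left(- \frac{\left(-2\right) \frac{1}{4} - -1}{3}\right) \left(-43\right) = 18 \left(- \frac{- \frac{1}{2} + 1}{3}\right) \left(-43\right) = 18 \left(\left(- \frac{1}{3}\right) \frac{1}{2}\right) \left(-43\right) = 18 \left(- \frac{1}{6}\right) \left(-43\right) = \left(-3\right) \left(-43\right) = 129$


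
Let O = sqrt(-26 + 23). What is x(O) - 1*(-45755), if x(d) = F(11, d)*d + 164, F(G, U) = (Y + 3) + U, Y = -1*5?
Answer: 45916 - 2*I*sqrt(3) ≈ 45916.0 - 3.4641*I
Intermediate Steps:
Y = -5
F(G, U) = -2 + U (F(G, U) = (-5 + 3) + U = -2 + U)
O = I*sqrt(3) (O = sqrt(-3) = I*sqrt(3) ≈ 1.732*I)
x(d) = 164 + d*(-2 + d) (x(d) = (-2 + d)*d + 164 = d*(-2 + d) + 164 = 164 + d*(-2 + d))
x(O) - 1*(-45755) = (164 + (I*sqrt(3))*(-2 + I*sqrt(3))) - 1*(-45755) = (164 + I*sqrt(3)*(-2 + I*sqrt(3))) + 45755 = 45919 + I*sqrt(3)*(-2 + I*sqrt(3))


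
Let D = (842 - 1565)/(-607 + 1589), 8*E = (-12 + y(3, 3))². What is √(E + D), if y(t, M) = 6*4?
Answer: √16647846/982 ≈ 4.1550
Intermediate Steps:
y(t, M) = 24
E = 18 (E = (-12 + 24)²/8 = (⅛)*12² = (⅛)*144 = 18)
D = -723/982 ≈ -0.73625
√(E + D) = √(18 - 723/982) = √(16953/982) = √16647846/982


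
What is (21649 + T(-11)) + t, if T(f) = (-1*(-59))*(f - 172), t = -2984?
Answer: 7868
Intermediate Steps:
T(f) = -10148 + 59*f (T(f) = 59*(-172 + f) = -10148 + 59*f)
(21649 + T(-11)) + t = (21649 + (-10148 + 59*(-11))) - 2984 = (21649 + (-10148 - 649)) - 2984 = (21649 - 10797) - 2984 = 10852 - 2984 = 7868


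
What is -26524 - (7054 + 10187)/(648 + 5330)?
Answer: -22653959/854 ≈ -26527.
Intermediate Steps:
-26524 - (7054 + 10187)/(648 + 5330) = -26524 - 17241/5978 = -26524 - 1*2463/854 = -26524 - 2463/854 = -22653959/854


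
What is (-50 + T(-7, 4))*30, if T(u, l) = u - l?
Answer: -1830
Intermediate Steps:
(-50 + T(-7, 4))*30 = (-50 + (-7 - 1*4))*30 = (-50 + (-7 - 4))*30 = (-50 - 11)*30 = -61*30 = -1830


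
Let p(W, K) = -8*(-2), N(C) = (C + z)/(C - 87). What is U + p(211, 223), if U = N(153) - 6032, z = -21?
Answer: -6014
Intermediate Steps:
N(C) = (-21 + C)/(-87 + C) (N(C) = (C - 21)/(C - 87) = (-21 + C)/(-87 + C))
p(W, K) = 16
U = -6030 (U = (-21 + 153)/(-87 + 153) - 6032 = 132/66 - 6032 = (1/66)*132 - 6032 = 2 - 6032 = -6030)
U + p(211, 223) = -6030 + 16 = -6014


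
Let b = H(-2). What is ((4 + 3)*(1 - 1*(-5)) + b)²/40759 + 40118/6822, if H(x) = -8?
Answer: 821527897/139028949 ≈ 5.9090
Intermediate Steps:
b = -8
((4 + 3)*(1 - 1*(-5)) + b)²/40759 + 40118/6822 = ((4 + 3)*(1 - 1*(-5)) - 8)²/40759 + 40118/6822 = (7*(1 + 5) - 8)²*(1/40759) + 40118*(1/6822) = (7*6 - 8)²*(1/40759) + 20059/3411 = (42 - 8)²*(1/40759) + 20059/3411 = 34²*(1/40759) + 20059/3411 = 1156*(1/40759) + 20059/3411 = 1156/40759 + 20059/3411 = 821527897/139028949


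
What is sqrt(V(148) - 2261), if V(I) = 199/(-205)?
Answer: 278*I*sqrt(1230)/205 ≈ 47.56*I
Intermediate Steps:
V(I) = -199/205 (V(I) = 199*(-1/205) = -199/205)
sqrt(V(148) - 2261) = sqrt(-199/205 - 2261) = sqrt(-463704/205) = 278*I*sqrt(1230)/205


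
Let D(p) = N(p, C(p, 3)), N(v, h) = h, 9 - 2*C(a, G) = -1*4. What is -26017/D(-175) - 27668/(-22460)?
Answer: -292080989/72995 ≈ -4001.4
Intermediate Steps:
C(a, G) = 13/2 (C(a, G) = 9/2 - (-1)*4/2 = 9/2 - ½*(-4) = 9/2 + 2 = 13/2)
D(p) = 13/2
-26017/D(-175) - 27668/(-22460) = -26017/13/2 - 27668/(-22460) = -26017*2/13 - 27668*(-1/22460) = -52034/13 + 6917/5615 = -292080989/72995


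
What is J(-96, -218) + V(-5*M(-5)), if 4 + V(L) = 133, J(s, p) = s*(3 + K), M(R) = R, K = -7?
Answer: 513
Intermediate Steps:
J(s, p) = -4*s (J(s, p) = s*(3 - 7) = s*(-4) = -4*s)
V(L) = 129 (V(L) = -4 + 133 = 129)
J(-96, -218) + V(-5*M(-5)) = -4*(-96) + 129 = 384 + 129 = 513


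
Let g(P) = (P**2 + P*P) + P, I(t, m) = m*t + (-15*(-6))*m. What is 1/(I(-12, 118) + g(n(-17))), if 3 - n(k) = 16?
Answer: 1/9529 ≈ 0.00010494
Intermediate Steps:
n(k) = -13 (n(k) = 3 - 1*16 = 3 - 16 = -13)
I(t, m) = 90*m + m*t (I(t, m) = m*t + 90*m = 90*m + m*t)
g(P) = P + 2*P**2 (g(P) = (P**2 + P**2) + P = 2*P**2 + P = P + 2*P**2)
1/(I(-12, 118) + g(n(-17))) = 1/(118*(90 - 12) - 13*(1 + 2*(-13))) = 1/(118*78 - 13*(1 - 26)) = 1/(9204 - 13*(-25)) = 1/(9204 + 325) = 1/9529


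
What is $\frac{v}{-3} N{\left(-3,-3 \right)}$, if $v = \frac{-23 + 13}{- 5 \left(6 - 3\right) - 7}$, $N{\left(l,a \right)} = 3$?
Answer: $- \frac{5}{11} \approx -0.45455$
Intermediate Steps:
$v = \frac{5}{11}$ ($v = - \frac{10}{\left(-5\right) 3 - 7} = - \frac{10}{-15 - 7} = - \frac{10}{-22} = \left(-10\right) \left(- \frac{1}{22}\right) = \frac{5}{11} \approx 0.45455$)
$\frac{v}{-3} N{\left(-3,-3 \right)} = \frac{1}{-3} \cdot \frac{5}{11} \cdot 3 = \left(- \frac{1}{3}\right) \frac{5}{11} \cdot 3 = \left(- \frac{5}{33}\right) 3 = - \frac{5}{11}$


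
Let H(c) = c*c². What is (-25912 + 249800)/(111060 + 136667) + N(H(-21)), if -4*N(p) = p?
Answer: 2295095299/990908 ≈ 2316.2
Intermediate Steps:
H(c) = c³
N(p) = -p/4
(-25912 + 249800)/(111060 + 136667) + N(H(-21)) = (-25912 + 249800)/(111060 + 136667) - ¼*(-21)³ = 223888/247727 - ¼*(-9261) = 223888*(1/247727) + 9261/4 = 223888/247727 + 9261/4 = 2295095299/990908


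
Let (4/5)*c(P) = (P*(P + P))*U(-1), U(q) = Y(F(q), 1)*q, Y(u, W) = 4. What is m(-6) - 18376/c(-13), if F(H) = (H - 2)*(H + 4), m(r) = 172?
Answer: 154528/845 ≈ 182.87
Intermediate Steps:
F(H) = (-2 + H)*(4 + H)
U(q) = 4*q
c(P) = -10*P² (c(P) = 5*((P*(P + P))*(4*(-1)))/4 = 5*((P*(2*P))*(-4))/4 = 5*((2*P²)*(-4))/4 = 5*(-8*P²)/4 = -10*P²)
m(-6) - 18376/c(-13) = 172 - 18376/((-10*(-13)²)) = 172 - 18376/((-10*169)) = 172 - 18376/(-1690) = 172 - 18376*(-1)/1690 = 172 - 1*(-9188/845) = 172 + 9188/845 = 154528/845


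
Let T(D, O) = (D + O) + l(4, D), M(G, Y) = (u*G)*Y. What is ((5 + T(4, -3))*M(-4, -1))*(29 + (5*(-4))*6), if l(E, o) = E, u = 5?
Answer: -18200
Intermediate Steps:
M(G, Y) = 5*G*Y (M(G, Y) = (5*G)*Y = 5*G*Y)
T(D, O) = 4 + D + O (T(D, O) = (D + O) + 4 = 4 + D + O)
((5 + T(4, -3))*M(-4, -1))*(29 + (5*(-4))*6) = ((5 + (4 + 4 - 3))*(5*(-4)*(-1)))*(29 + (5*(-4))*6) = ((5 + 5)*20)*(29 - 20*6) = (10*20)*(29 - 120) = 200*(-91) = -18200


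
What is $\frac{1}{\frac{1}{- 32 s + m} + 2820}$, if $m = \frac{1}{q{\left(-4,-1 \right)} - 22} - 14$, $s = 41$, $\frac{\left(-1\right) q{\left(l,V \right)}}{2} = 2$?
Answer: $\frac{34477}{97225114} \approx 0.00035461$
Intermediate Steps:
$q{\left(l,V \right)} = -4$ ($q{\left(l,V \right)} = \left(-2\right) 2 = -4$)
$m = - \frac{365}{26}$ ($m = \frac{1}{-4 - 22} - 14 = \frac{1}{-26} - 14 = - \frac{1}{26} - 14 = - \frac{365}{26} \approx -14.038$)
$\frac{1}{\frac{1}{- 32 s + m} + 2820} = \frac{1}{\frac{1}{\left(-32\right) 41 - \frac{365}{26}} + 2820} = \frac{1}{\frac{1}{-1312 - \frac{365}{26}} + 2820} = \frac{1}{\frac{1}{- \frac{34477}{26}} + 2820} = \frac{1}{- \frac{26}{34477} + 2820} = \frac{1}{\frac{97225114}{34477}} = \frac{34477}{97225114}$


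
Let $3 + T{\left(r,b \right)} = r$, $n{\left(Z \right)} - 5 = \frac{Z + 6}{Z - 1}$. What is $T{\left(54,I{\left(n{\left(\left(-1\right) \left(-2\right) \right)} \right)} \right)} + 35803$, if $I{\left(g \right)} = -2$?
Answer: $35854$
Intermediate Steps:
$n{\left(Z \right)} = 5 + \frac{6 + Z}{-1 + Z}$ ($n{\left(Z \right)} = 5 + \frac{Z + 6}{Z - 1} = 5 + \frac{6 + Z}{-1 + Z}$)
$T{\left(r,b \right)} = -3 + r$
$T{\left(54,I{\left(n{\left(\left(-1\right) \left(-2\right) \right)} \right)} \right)} + 35803 = \left(-3 + 54\right) + 35803 = 51 + 35803 = 35854$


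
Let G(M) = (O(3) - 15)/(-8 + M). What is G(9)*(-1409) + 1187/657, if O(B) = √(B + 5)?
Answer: 13886882/657 - 2818*√2 ≈ 17152.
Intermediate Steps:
O(B) = √(5 + B)
G(M) = (-15 + 2*√2)/(-8 + M) (G(M) = (√(5 + 3) - 15)/(-8 + M) = (√8 - 15)/(-8 + M) = (2*√2 - 15)/(-8 + M) = (-15 + 2*√2)/(-8 + M))
G(9)*(-1409) + 1187/657 = ((-15 + 2*√2)/(-8 + 9))*(-1409) + 1187/657 = ((-15 + 2*√2)/1)*(-1409) + 1187*(1/657) = (1*(-15 + 2*√2))*(-1409) + 1187/657 = (-15 + 2*√2)*(-1409) + 1187/657 = (21135 - 2818*√2) + 1187/657 = 13886882/657 - 2818*√2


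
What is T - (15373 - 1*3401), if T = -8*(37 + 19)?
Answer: -12420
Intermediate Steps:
T = -448 (T = -8*56 = -448)
T - (15373 - 1*3401) = -448 - (15373 - 1*3401) = -448 - (15373 - 3401) = -448 - 1*11972 = -448 - 11972 = -12420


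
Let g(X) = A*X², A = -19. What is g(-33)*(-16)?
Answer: 331056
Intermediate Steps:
g(X) = -19*X²
g(-33)*(-16) = -19*(-33)²*(-16) = -19*1089*(-16) = -20691*(-16) = 331056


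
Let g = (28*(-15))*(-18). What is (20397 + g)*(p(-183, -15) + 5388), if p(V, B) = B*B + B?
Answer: 156503286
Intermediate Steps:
p(V, B) = B + B² (p(V, B) = B² + B = B + B²)
g = 7560 (g = -420*(-18) = 7560)
(20397 + g)*(p(-183, -15) + 5388) = (20397 + 7560)*(-15*(1 - 15) + 5388) = 27957*(-15*(-14) + 5388) = 27957*(210 + 5388) = 27957*5598 = 156503286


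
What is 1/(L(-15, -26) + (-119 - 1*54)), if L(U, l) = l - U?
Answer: -1/184 ≈ -0.0054348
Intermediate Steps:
1/(L(-15, -26) + (-119 - 1*54)) = 1/((-26 - 1*(-15)) + (-119 - 1*54)) = 1/((-26 + 15) + (-119 - 54)) = 1/(-11 - 173) = 1/(-184) = -1/184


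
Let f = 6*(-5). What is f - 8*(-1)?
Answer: -22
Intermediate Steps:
f = -30
f - 8*(-1) = -30 - 8*(-1) = -30 + 8 = -22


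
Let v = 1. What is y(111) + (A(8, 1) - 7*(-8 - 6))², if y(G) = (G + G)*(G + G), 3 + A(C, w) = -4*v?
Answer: 57565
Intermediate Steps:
A(C, w) = -7 (A(C, w) = -3 - 4*1 = -3 - 4 = -7)
y(G) = 4*G² (y(G) = (2*G)*(2*G) = 4*G²)
y(111) + (A(8, 1) - 7*(-8 - 6))² = 4*111² + (-7 - 7*(-8 - 6))² = 4*12321 + (-7 - 7*(-14))² = 49284 + (-7 + 98)² = 49284 + 91² = 49284 + 8281 = 57565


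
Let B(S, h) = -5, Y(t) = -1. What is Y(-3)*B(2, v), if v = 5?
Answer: 5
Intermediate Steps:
Y(-3)*B(2, v) = -1*(-5) = 5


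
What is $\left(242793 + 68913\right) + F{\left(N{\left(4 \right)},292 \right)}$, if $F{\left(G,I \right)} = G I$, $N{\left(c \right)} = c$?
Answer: $312874$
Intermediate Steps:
$\left(242793 + 68913\right) + F{\left(N{\left(4 \right)},292 \right)} = \left(242793 + 68913\right) + 4 \cdot 292 = 311706 + 1168 = 312874$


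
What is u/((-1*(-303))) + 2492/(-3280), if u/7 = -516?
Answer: -1050203/82820 ≈ -12.681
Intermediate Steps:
u = -3612 (u = 7*(-516) = -3612)
u/((-1*(-303))) + 2492/(-3280) = -3612/((-1*(-303))) + 2492/(-3280) = -3612/303 + 2492*(-1/3280) = -3612*1/303 - 623/820 = -1204/101 - 623/820 = -1050203/82820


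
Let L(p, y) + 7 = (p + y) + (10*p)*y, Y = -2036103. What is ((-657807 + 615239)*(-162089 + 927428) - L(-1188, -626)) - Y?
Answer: -32584349508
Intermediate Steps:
L(p, y) = -7 + p + y + 10*p*y (L(p, y) = -7 + ((p + y) + (10*p)*y) = -7 + ((p + y) + 10*p*y) = -7 + (p + y + 10*p*y) = -7 + p + y + 10*p*y)
((-657807 + 615239)*(-162089 + 927428) - L(-1188, -626)) - Y = ((-657807 + 615239)*(-162089 + 927428) - (-7 - 1188 - 626 + 10*(-1188)*(-626))) - 1*(-2036103) = (-42568*765339 - (-7 - 1188 - 626 + 7436880)) + 2036103 = (-32578950552 - 1*7435059) + 2036103 = (-32578950552 - 7435059) + 2036103 = -32586385611 + 2036103 = -32584349508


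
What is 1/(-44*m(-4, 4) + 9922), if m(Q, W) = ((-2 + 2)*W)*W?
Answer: 1/9922 ≈ 0.00010079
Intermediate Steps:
m(Q, W) = 0 (m(Q, W) = (0*W)*W = 0*W = 0)
1/(-44*m(-4, 4) + 9922) = 1/(-44*0 + 9922) = 1/(0 + 9922) = 1/9922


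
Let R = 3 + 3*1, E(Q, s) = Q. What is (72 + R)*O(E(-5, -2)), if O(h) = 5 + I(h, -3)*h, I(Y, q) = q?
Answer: 1560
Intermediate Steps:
R = 6 (R = 3 + 3 = 6)
O(h) = 5 - 3*h
(72 + R)*O(E(-5, -2)) = (72 + 6)*(5 - 3*(-5)) = 78*(5 + 15) = 78*20 = 1560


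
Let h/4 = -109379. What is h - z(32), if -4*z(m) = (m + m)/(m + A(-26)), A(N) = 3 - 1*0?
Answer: -15313044/35 ≈ -4.3752e+5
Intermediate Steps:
h = -437516 (h = 4*(-109379) = -437516)
A(N) = 3 (A(N) = 3 + 0 = 3)
z(m) = -m/(2*(3 + m)) (z(m) = -(m + m)/(4*(m + 3)) = -2*m/(4*(3 + m)) = -m/(2*(3 + m)))
h - z(32) = -437516 - (-1)*32/(6 + 2*32) = -437516 - (-1)*32/(6 + 64) = -437516 - (-1)*32/70 = -437516 - 1*(-16/35) = -437516 + 16/35 = -15313044/35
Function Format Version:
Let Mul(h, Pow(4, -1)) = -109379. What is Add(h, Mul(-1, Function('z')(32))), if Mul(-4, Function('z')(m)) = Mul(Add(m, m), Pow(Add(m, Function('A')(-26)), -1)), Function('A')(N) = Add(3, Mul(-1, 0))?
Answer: Rational(-15313044, 35) ≈ -4.3752e+5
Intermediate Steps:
h = -437516 (h = Mul(4, -109379) = -437516)
Function('A')(N) = 3 (Function('A')(N) = Add(3, 0) = 3)
Function('z')(m) = Mul(Rational(-1, 2), m, Pow(Add(3, m), -1)) (Function('z')(m) = Mul(Rational(-1, 4), Mul(Add(m, m), Pow(Add(m, 3), -1))) = Mul(Rational(-1, 4), Mul(Mul(2, m), Pow(Add(3, m), -1))) = Mul(Rational(-1, 4), Mul(2, m, Pow(Add(3, m), -1))) = Mul(Rational(-1, 2), m, Pow(Add(3, m), -1)))
Add(h, Mul(-1, Function('z')(32))) = Add(-437516, Mul(-1, Mul(-1, 32, Pow(Add(6, Mul(2, 32)), -1)))) = Add(-437516, Mul(-1, Mul(-1, 32, Pow(Add(6, 64), -1)))) = Add(-437516, Mul(-1, Mul(-1, 32, Pow(70, -1)))) = Add(-437516, Mul(-1, Mul(-1, 32, Rational(1, 70)))) = Add(-437516, Mul(-1, Rational(-16, 35))) = Add(-437516, Rational(16, 35)) = Rational(-15313044, 35)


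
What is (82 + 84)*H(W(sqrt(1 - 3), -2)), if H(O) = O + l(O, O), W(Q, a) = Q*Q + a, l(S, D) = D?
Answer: -1328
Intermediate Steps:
W(Q, a) = a + Q**2 (W(Q, a) = Q**2 + a = a + Q**2)
H(O) = 2*O (H(O) = O + O = 2*O)
(82 + 84)*H(W(sqrt(1 - 3), -2)) = (82 + 84)*(2*(-2 + (sqrt(1 - 3))**2)) = 166*(2*(-2 + (sqrt(-2))**2)) = 166*(2*(-2 + (I*sqrt(2))**2)) = 166*(2*(-2 - 2)) = 166*(2*(-4)) = 166*(-8) = -1328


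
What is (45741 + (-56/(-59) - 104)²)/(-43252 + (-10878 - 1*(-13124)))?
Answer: -196190821/142741886 ≈ -1.3744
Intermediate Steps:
(45741 + (-56/(-59) - 104)²)/(-43252 + (-10878 - 1*(-13124))) = (45741 + (-56*(-1/59) - 104)²)/(-43252 + (-10878 + 13124)) = (45741 + (56/59 - 104)²)/(-43252 + 2246) = (45741 + (-6080/59)²)/(-41006) = (45741 + 36966400/3481)*(-1/41006) = (196190821/3481)*(-1/41006) = -196190821/142741886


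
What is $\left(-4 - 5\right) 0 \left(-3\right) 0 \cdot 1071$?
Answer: $0$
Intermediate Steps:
$\left(-4 - 5\right) 0 \left(-3\right) 0 \cdot 1071 = \left(-9\right) 0 \left(-3\right) 0 \cdot 1071 = 0 \left(-3\right) 0 \cdot 1071 = 0 \cdot 0 \cdot 1071 = 0 \cdot 1071 = 0$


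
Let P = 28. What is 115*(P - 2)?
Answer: 2990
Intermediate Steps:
115*(P - 2) = 115*(28 - 2) = 115*26 = 2990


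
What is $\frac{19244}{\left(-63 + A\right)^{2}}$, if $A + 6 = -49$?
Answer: $\frac{4811}{3481} \approx 1.3821$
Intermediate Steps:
$A = -55$ ($A = -6 - 49 = -55$)
$\frac{19244}{\left(-63 + A\right)^{2}} = \frac{19244}{\left(-63 - 55\right)^{2}} = \frac{19244}{\left(-118\right)^{2}} = \frac{19244}{13924} = 19244 \cdot \frac{1}{13924} = \frac{4811}{3481}$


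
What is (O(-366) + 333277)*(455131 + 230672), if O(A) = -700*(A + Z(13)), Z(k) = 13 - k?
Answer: 404265095031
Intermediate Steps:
O(A) = -700*A (O(A) = -700*(A + (13 - 1*13)) = -700*(A + (13 - 13)) = -700*(A + 0) = -700*A)
(O(-366) + 333277)*(455131 + 230672) = (-700*(-366) + 333277)*(455131 + 230672) = (256200 + 333277)*685803 = 589477*685803 = 404265095031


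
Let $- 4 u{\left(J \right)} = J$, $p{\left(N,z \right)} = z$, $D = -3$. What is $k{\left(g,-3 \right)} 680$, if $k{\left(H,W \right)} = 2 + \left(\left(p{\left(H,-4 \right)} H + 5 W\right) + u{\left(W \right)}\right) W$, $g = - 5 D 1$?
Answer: $152830$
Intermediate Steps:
$u{\left(J \right)} = - \frac{J}{4}$
$g = 15$ ($g = \left(-5\right) \left(-3\right) 1 = 15 \cdot 1 = 15$)
$k{\left(H,W \right)} = 2 + W \left(- 4 H + \frac{19 W}{4}\right)$ ($k{\left(H,W \right)} = 2 + \left(\left(- 4 H + 5 W\right) - \frac{W}{4}\right) W = 2 + \left(- 4 H + \frac{19 W}{4}\right) W = 2 + W \left(- 4 H + \frac{19 W}{4}\right)$)
$k{\left(g,-3 \right)} 680 = \left(2 + \frac{19 \left(-3\right)^{2}}{4} - 60 \left(-3\right)\right) 680 = \left(2 + \frac{19}{4} \cdot 9 + 180\right) 680 = \left(2 + \frac{171}{4} + 180\right) 680 = \frac{899}{4} \cdot 680 = 152830$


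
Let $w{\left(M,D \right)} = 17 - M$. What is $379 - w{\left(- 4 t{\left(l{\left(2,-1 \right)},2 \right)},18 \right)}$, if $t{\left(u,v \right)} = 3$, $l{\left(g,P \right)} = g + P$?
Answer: $350$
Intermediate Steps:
$l{\left(g,P \right)} = P + g$
$379 - w{\left(- 4 t{\left(l{\left(2,-1 \right)},2 \right)},18 \right)} = 379 - \left(17 - \left(-4\right) 3\right) = 379 - \left(17 - -12\right) = 379 - \left(17 + 12\right) = 379 - 29 = 350$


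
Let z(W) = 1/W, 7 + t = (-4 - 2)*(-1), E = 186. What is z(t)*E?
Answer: -186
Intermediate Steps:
t = -1 (t = -7 + (-4 - 2)*(-1) = -7 - 6*(-1) = -7 + 6 = -1)
z(t)*E = 186/(-1) = -1*186 = -186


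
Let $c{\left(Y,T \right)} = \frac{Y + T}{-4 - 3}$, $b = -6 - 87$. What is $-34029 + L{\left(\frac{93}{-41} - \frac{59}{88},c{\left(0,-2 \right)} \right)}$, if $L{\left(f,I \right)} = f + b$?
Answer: $- \frac{123122779}{3608} \approx -34125.0$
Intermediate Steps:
$b = -93$
$c{\left(Y,T \right)} = - \frac{T}{7} - \frac{Y}{7}$ ($c{\left(Y,T \right)} = \frac{T + Y}{-7} = \left(T + Y\right) \left(- \frac{1}{7}\right) = - \frac{T}{7} - \frac{Y}{7}$)
$L{\left(f,I \right)} = -93 + f$ ($L{\left(f,I \right)} = f - 93 = -93 + f$)
$-34029 + L{\left(\frac{93}{-41} - \frac{59}{88},c{\left(0,-2 \right)} \right)} = -34029 + \left(-93 + \left(\frac{93}{-41} - \frac{59}{88}\right)\right) = -34029 + \left(-93 + \left(93 \left(- \frac{1}{41}\right) - \frac{59}{88}\right)\right) = -34029 - \frac{346147}{3608} = - \frac{123122779}{3608}$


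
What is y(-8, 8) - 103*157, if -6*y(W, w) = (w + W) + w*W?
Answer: -48481/3 ≈ -16160.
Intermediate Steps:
y(W, w) = -W/6 - w/6 - W*w/6 (y(W, w) = -((w + W) + w*W)/6 = -((W + w) + W*w)/6 = -(W + w + W*w)/6 = -W/6 - w/6 - W*w/6)
y(-8, 8) - 103*157 = (-⅙*(-8) - ⅙*8 - ⅙*(-8)*8) - 103*157 = (4/3 - 4/3 + 32/3) - 16171 = 32/3 - 16171 = -48481/3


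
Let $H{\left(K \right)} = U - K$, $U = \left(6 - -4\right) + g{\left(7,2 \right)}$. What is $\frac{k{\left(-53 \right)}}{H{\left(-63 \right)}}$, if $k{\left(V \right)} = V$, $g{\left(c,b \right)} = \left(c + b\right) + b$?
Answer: $- \frac{53}{84} \approx -0.63095$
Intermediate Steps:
$g{\left(c,b \right)} = c + 2 b$ ($g{\left(c,b \right)} = \left(b + c\right) + b = c + 2 b$)
$U = 21$ ($U = \left(6 - -4\right) + \left(7 + 2 \cdot 2\right) = \left(6 + 4\right) + \left(7 + 4\right) = 10 + 11 = 21$)
$H{\left(K \right)} = 21 - K$
$\frac{k{\left(-53 \right)}}{H{\left(-63 \right)}} = - \frac{53}{21 - -63} = - \frac{53}{21 + 63} = - \frac{53}{84}$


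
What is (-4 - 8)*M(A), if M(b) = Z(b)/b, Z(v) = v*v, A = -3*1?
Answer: 36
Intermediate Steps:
A = -3
Z(v) = v²
M(b) = b (M(b) = b²/b = b)
(-4 - 8)*M(A) = (-4 - 8)*(-3) = -12*(-3) = 36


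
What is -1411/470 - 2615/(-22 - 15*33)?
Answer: 10629/5170 ≈ 2.0559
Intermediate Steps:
-1411/470 - 2615/(-22 - 15*33) = -1411*1/470 - 2615/(-22 - 495) = -1411/470 - 2615/(-517) = -1411/470 - 2615*(-1/517) = -1411/470 + 2615/517 = 10629/5170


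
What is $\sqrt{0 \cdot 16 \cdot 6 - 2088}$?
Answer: $6 i \sqrt{58} \approx 45.695 i$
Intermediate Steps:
$\sqrt{0 \cdot 16 \cdot 6 - 2088} = \sqrt{0 \cdot 6 - 2088} = \sqrt{0 - 2088} = \sqrt{-2088} = 6 i \sqrt{58}$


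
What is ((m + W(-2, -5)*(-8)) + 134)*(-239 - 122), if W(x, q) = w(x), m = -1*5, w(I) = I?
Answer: -52345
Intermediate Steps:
m = -5
W(x, q) = x
((m + W(-2, -5)*(-8)) + 134)*(-239 - 122) = ((-5 - 2*(-8)) + 134)*(-239 - 122) = ((-5 + 16) + 134)*(-361) = (11 + 134)*(-361) = 145*(-361) = -52345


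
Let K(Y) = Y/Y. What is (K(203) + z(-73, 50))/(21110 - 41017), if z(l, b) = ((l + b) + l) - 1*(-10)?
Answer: 5/1171 ≈ 0.0042699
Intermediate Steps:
K(Y) = 1
z(l, b) = 10 + b + 2*l (z(l, b) = ((b + l) + l) + 10 = (b + 2*l) + 10 = 10 + b + 2*l)
(K(203) + z(-73, 50))/(21110 - 41017) = (1 + (10 + 50 + 2*(-73)))/(21110 - 41017) = (1 + (10 + 50 - 146))/(-19907) = (1 - 86)*(-1/19907) = -85*(-1/19907) = 5/1171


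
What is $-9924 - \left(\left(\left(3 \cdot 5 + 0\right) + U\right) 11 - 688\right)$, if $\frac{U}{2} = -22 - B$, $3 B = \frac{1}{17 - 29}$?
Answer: $- \frac{160517}{18} \approx -8917.6$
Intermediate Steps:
$B = - \frac{1}{36}$ ($B = \frac{1}{3 \left(17 - 29\right)} = \frac{1}{3 \left(-12\right)} = \frac{1}{3} \left(- \frac{1}{12}\right) = - \frac{1}{36} \approx -0.027778$)
$U = - \frac{791}{18}$ ($U = 2 \left(-22 - - \frac{1}{36}\right) = 2 \left(-22 + \frac{1}{36}\right) = 2 \left(- \frac{791}{36}\right) = - \frac{791}{18} \approx -43.944$)
$-9924 - \left(\left(\left(3 \cdot 5 + 0\right) + U\right) 11 - 688\right) = -9924 - \left(\left(\left(3 \cdot 5 + 0\right) - \frac{791}{18}\right) 11 - 688\right) = -9924 - \left(\left(\left(15 + 0\right) - \frac{791}{18}\right) 11 - 688\right) = -9924 - \left(\left(15 - \frac{791}{18}\right) 11 - 688\right) = -9924 - \left(\left(- \frac{521}{18}\right) 11 - 688\right) = -9924 - \left(- \frac{5731}{18} - 688\right) = -9924 - - \frac{18115}{18} = -9924 + \frac{18115}{18} = - \frac{160517}{18}$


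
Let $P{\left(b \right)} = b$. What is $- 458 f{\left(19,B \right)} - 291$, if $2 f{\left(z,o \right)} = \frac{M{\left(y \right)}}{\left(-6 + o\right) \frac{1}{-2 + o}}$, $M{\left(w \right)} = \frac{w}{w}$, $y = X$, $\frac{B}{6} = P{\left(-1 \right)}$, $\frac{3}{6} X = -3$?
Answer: $- \frac{1331}{3} \approx -443.67$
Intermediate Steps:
$X = -6$ ($X = 2 \left(-3\right) = -6$)
$B = -6$ ($B = 6 \left(-1\right) = -6$)
$y = -6$
$M{\left(w \right)} = 1$
$f{\left(z,o \right)} = \frac{-2 + o}{2 \left(-6 + o\right)}$ ($f{\left(z,o \right)} = \frac{1 \frac{1}{\left(-6 + o\right) \frac{1}{-2 + o}}}{2} = \frac{1 \frac{1}{\frac{1}{-2 + o} \left(-6 + o\right)}}{2} = \frac{1 \frac{-2 + o}{-6 + o}}{2} = \frac{\frac{1}{-6 + o} \left(-2 + o\right)}{2} = \frac{-2 + o}{2 \left(-6 + o\right)}$)
$- 458 f{\left(19,B \right)} - 291 = - 458 \frac{-2 - 6}{2 \left(-6 - 6\right)} - 291 = - 458 \cdot \frac{1}{2} \frac{1}{-12} \left(-8\right) - 291 = - 458 \cdot \frac{1}{2} \left(- \frac{1}{12}\right) \left(-8\right) - 291 = \left(-458\right) \frac{1}{3} - 291 = - \frac{458}{3} - 291 = - \frac{1331}{3}$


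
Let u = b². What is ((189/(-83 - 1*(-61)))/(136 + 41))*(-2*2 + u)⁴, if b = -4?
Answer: -653184/649 ≈ -1006.4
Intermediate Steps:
u = 16 (u = (-4)² = 16)
((189/(-83 - 1*(-61)))/(136 + 41))*(-2*2 + u)⁴ = ((189/(-83 - 1*(-61)))/(136 + 41))*(-2*2 + 16)⁴ = ((189/(-83 + 61))/177)*(-4 + 16)⁴ = ((189/(-22))*(1/177))*12⁴ = ((189*(-1/22))*(1/177))*20736 = -189/22*1/177*20736 = -63/1298*20736 = -653184/649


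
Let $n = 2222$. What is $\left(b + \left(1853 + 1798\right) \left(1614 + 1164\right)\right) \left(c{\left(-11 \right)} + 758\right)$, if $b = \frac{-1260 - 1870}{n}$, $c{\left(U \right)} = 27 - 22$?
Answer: $\frac{8597706409159}{1111} \approx 7.7387 \cdot 10^{9}$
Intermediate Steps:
$c{\left(U \right)} = 5$
$b = - \frac{1565}{1111}$ ($b = \frac{-1260 - 1870}{2222} = \left(-1260 - 1870\right) \frac{1}{2222} = \left(-3130\right) \frac{1}{2222} = - \frac{1565}{1111} \approx -1.4086$)
$\left(b + \left(1853 + 1798\right) \left(1614 + 1164\right)\right) \left(c{\left(-11 \right)} + 758\right) = \left(- \frac{1565}{1111} + \left(1853 + 1798\right) \left(1614 + 1164\right)\right) \left(5 + 758\right) = \left(- \frac{1565}{1111} + 3651 \cdot 2778\right) 763 = \left(- \frac{1565}{1111} + 10142478\right) 763 = \frac{11268291493}{1111} \cdot 763 = \frac{8597706409159}{1111}$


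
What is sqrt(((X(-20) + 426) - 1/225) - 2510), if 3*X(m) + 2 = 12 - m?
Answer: I*sqrt(466651)/15 ≈ 45.541*I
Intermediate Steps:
X(m) = 10/3 - m/3 (X(m) = -2/3 + (12 - m)/3 = -2/3 + (4 - m/3) = 10/3 - m/3)
sqrt(((X(-20) + 426) - 1/225) - 2510) = sqrt((((10/3 - 1/3*(-20)) + 426) - 1/225) - 2510) = sqrt((((10/3 + 20/3) + 426) - 1*1/225) - 2510) = sqrt(((10 + 426) - 1/225) - 2510) = sqrt((436 - 1/225) - 2510) = sqrt(98099/225 - 2510) = sqrt(-466651/225) = I*sqrt(466651)/15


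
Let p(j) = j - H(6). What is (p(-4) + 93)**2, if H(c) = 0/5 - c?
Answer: 9025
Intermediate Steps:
H(c) = -c (H(c) = 0*(1/5) - c = 0 - c = -c)
p(j) = 6 + j (p(j) = j - (-1)*6 = j - 1*(-6) = j + 6 = 6 + j)
(p(-4) + 93)**2 = ((6 - 4) + 93)**2 = (2 + 93)**2 = 95**2 = 9025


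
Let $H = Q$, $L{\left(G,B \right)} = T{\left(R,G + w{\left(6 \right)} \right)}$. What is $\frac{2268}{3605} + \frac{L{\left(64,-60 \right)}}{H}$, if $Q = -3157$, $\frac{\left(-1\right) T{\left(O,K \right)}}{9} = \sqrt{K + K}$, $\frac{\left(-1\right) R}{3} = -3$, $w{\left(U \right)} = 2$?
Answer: $\frac{324}{515} + \frac{18 \sqrt{33}}{3157} \approx 0.66188$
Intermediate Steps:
$R = 9$ ($R = \left(-3\right) \left(-3\right) = 9$)
$T{\left(O,K \right)} = - 9 \sqrt{2} \sqrt{K}$ ($T{\left(O,K \right)} = - 9 \sqrt{K + K} = - 9 \sqrt{2 K} = - 9 \sqrt{2} \sqrt{K}$)
$L{\left(G,B \right)} = - 9 \sqrt{2} \sqrt{2 + G}$ ($L{\left(G,B \right)} = - 9 \sqrt{2} \sqrt{G + 2} = - 9 \sqrt{2} \sqrt{2 + G}$)
$H = -3157$
$\frac{2268}{3605} + \frac{L{\left(64,-60 \right)}}{H} = \frac{2268}{3605} + \frac{\left(-9\right) \sqrt{4 + 2 \cdot 64}}{-3157} = 2268 \cdot \frac{1}{3605} + - 9 \sqrt{4 + 128} \left(- \frac{1}{3157}\right) = \frac{324}{515} + - 9 \sqrt{132} \left(- \frac{1}{3157}\right) = \frac{324}{515} + - 9 \cdot 2 \sqrt{33} \left(- \frac{1}{3157}\right) = \frac{324}{515} + - 18 \sqrt{33} \left(- \frac{1}{3157}\right) = \frac{324}{515} + \frac{18 \sqrt{33}}{3157}$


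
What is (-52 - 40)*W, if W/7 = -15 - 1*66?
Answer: 52164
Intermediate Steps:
W = -567 (W = 7*(-15 - 1*66) = 7*(-15 - 66) = 7*(-81) = -567)
(-52 - 40)*W = (-52 - 40)*(-567) = -92*(-567) = 52164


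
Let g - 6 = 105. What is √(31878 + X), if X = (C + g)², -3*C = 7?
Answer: √393178/3 ≈ 209.01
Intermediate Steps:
C = -7/3 (C = -⅓*7 = -7/3 ≈ -2.3333)
g = 111 (g = 6 + 105 = 111)
X = 106276/9 (X = (-7/3 + 111)² = (326/3)² = 106276/9 ≈ 11808.)
√(31878 + X) = √(31878 + 106276/9) = √(393178/9) = √393178/3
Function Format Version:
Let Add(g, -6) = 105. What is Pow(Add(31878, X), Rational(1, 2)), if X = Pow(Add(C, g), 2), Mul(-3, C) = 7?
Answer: Mul(Rational(1, 3), Pow(393178, Rational(1, 2))) ≈ 209.01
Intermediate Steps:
C = Rational(-7, 3) (C = Mul(Rational(-1, 3), 7) = Rational(-7, 3) ≈ -2.3333)
g = 111 (g = Add(6, 105) = 111)
X = Rational(106276, 9) (X = Pow(Add(Rational(-7, 3), 111), 2) = Pow(Rational(326, 3), 2) = Rational(106276, 9) ≈ 11808.)
Pow(Add(31878, X), Rational(1, 2)) = Pow(Add(31878, Rational(106276, 9)), Rational(1, 2)) = Pow(Rational(393178, 9), Rational(1, 2)) = Mul(Rational(1, 3), Pow(393178, Rational(1, 2)))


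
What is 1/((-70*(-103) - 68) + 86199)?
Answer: 1/93341 ≈ 1.0713e-5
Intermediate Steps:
1/((-70*(-103) - 68) + 86199) = 1/((7210 - 68) + 86199) = 1/(7142 + 86199) = 1/93341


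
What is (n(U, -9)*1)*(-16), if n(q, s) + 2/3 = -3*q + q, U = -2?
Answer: -160/3 ≈ -53.333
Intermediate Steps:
n(q, s) = -⅔ - 2*q (n(q, s) = -⅔ + (-3*q + q) = -⅔ - 2*q)
(n(U, -9)*1)*(-16) = ((-⅔ - 2*(-2))*1)*(-16) = ((-⅔ + 4)*1)*(-16) = ((10/3)*1)*(-16) = (10/3)*(-16) = -160/3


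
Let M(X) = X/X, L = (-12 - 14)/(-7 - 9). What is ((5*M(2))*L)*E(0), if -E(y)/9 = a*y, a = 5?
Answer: 0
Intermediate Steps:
E(y) = -45*y
L = 13/8 (L = -26/(-16) = -26*(-1/16) = 13/8 ≈ 1.6250)
M(X) = 1
((5*M(2))*L)*E(0) = ((5*1)*(13/8))*(-45*0) = (5*(13/8))*0 = (65/8)*0 = 0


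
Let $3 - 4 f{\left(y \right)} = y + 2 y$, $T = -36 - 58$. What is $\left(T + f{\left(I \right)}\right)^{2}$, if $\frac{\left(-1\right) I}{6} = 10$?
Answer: $\frac{37249}{16} \approx 2328.1$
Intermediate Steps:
$I = -60$ ($I = \left(-6\right) 10 = -60$)
$T = -94$ ($T = -36 - 58 = -94$)
$f{\left(y \right)} = \frac{3}{4} - \frac{3 y}{4}$ ($f{\left(y \right)} = \frac{3}{4} - \frac{y + 2 y}{4} = \frac{3}{4} - \frac{3 y}{4}$)
$\left(T + f{\left(I \right)}\right)^{2} = \left(-94 + \left(\frac{3}{4} - -45\right)\right)^{2} = \left(-94 + \left(\frac{3}{4} + 45\right)\right)^{2} = \left(-94 + \frac{183}{4}\right)^{2} = \left(- \frac{193}{4}\right)^{2} = \frac{37249}{16}$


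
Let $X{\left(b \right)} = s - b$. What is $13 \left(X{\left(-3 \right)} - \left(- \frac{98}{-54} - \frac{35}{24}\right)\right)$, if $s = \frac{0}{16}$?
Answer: $\frac{7423}{216} \approx 34.366$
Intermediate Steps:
$s = 0$ ($s = 0 \cdot \frac{1}{16} = 0$)
$X{\left(b \right)} = - b$ ($X{\left(b \right)} = 0 - b = - b$)
$13 \left(X{\left(-3 \right)} - \left(- \frac{98}{-54} - \frac{35}{24}\right)\right) = 13 \left(\left(-1\right) \left(-3\right) - \left(- \frac{98}{-54} - \frac{35}{24}\right)\right) = 13 \left(3 - \left(\left(-98\right) \left(- \frac{1}{54}\right) - \frac{35}{24}\right)\right) = 13 \left(3 - \left(\frac{49}{27} - \frac{35}{24}\right)\right) = 13 \left(3 - \frac{77}{216}\right) = 13 \cdot \frac{571}{216} = \frac{7423}{216}$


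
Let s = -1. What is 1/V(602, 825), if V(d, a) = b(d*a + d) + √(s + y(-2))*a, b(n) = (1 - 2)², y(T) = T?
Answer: 1/2041876 - 825*I*√3/2041876 ≈ 4.8975e-7 - 0.00069982*I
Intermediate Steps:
b(n) = 1 (b(n) = (-1)² = 1)
V(d, a) = 1 + I*a*√3 (V(d, a) = 1 + √(-1 - 2)*a = 1 + √(-3)*a = 1 + (I*√3)*a = 1 + I*a*√3)
1/V(602, 825) = 1/(1 + I*825*√3) = 1/(1 + 825*I*√3)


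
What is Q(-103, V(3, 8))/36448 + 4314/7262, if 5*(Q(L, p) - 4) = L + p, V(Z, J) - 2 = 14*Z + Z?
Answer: 98240241/165428360 ≈ 0.59385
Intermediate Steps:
V(Z, J) = 2 + 15*Z (V(Z, J) = 2 + (14*Z + Z) = 2 + 15*Z)
Q(L, p) = 4 + L/5 + p/5 (Q(L, p) = 4 + (L + p)/5 = 4 + (L/5 + p/5) = 4 + L/5 + p/5)
Q(-103, V(3, 8))/36448 + 4314/7262 = (4 + (1/5)*(-103) + (2 + 15*3)/5)/36448 + 4314/7262 = (4 - 103/5 + (2 + 45)/5)*(1/36448) + 4314*(1/7262) = (4 - 103/5 + (1/5)*47)*(1/36448) + 2157/3631 = (4 - 103/5 + 47/5)*(1/36448) + 2157/3631 = -36/5*1/36448 + 2157/3631 = -9/45560 + 2157/3631 = 98240241/165428360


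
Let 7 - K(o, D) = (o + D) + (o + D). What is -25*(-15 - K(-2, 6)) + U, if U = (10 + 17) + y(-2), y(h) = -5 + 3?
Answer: 375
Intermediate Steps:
K(o, D) = 7 - 2*D - 2*o (K(o, D) = 7 - ((o + D) + (o + D)) = 7 - ((D + o) + (D + o)) = 7 - (2*D + 2*o) = 7 + (-2*D - 2*o) = 7 - 2*D - 2*o)
y(h) = -2
U = 25 (U = (10 + 17) - 2 = 27 - 2 = 25)
-25*(-15 - K(-2, 6)) + U = -25*(-15 - (7 - 2*6 - 2*(-2))) + 25 = -25*(-15 - (7 - 12 + 4)) + 25 = -25*(-15 - 1*(-1)) + 25 = -25*(-15 + 1) + 25 = -25*(-14) + 25 = 350 + 25 = 375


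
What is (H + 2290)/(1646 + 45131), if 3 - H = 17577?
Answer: -15284/46777 ≈ -0.32674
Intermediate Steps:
H = -17574 (H = 3 - 1*17577 = 3 - 17577 = -17574)
(H + 2290)/(1646 + 45131) = (-17574 + 2290)/(1646 + 45131) = -15284/46777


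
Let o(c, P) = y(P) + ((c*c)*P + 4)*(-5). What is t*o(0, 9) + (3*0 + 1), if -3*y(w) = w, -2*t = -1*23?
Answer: -527/2 ≈ -263.50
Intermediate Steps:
t = 23/2 (t = -(-1)*23/2 = -½*(-23) = 23/2 ≈ 11.500)
y(w) = -w/3
o(c, P) = -20 - P/3 - 5*P*c² (o(c, P) = -P/3 + ((c*c)*P + 4)*(-5) = -P/3 + (c²*P + 4)*(-5) = -P/3 + (P*c² + 4)*(-5) = -P/3 + (4 + P*c²)*(-5) = -P/3 + (-20 - 5*P*c²) = -20 - P/3 - 5*P*c²)
t*o(0, 9) + (3*0 + 1) = 23*(-20 - ⅓*9 - 5*9*0²)/2 + (3*0 + 1) = 23*(-20 - 3 - 5*9*0)/2 + (0 + 1) = 23*(-20 - 3 + 0)/2 + 1 = (23/2)*(-23) + 1 = -529/2 + 1 = -527/2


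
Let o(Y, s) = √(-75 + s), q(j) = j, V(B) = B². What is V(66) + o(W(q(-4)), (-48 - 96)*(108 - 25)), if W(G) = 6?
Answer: 4356 + I*√12027 ≈ 4356.0 + 109.67*I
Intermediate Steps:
V(66) + o(W(q(-4)), (-48 - 96)*(108 - 25)) = 66² + √(-75 + (-48 - 96)*(108 - 25)) = 4356 + √(-75 - 144*83) = 4356 + √(-75 - 11952) = 4356 + √(-12027) = 4356 + I*√12027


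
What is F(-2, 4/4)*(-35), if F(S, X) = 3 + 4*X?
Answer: -245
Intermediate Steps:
F(-2, 4/4)*(-35) = (3 + 4*(4/4))*(-35) = (3 + 4*(4*(1/4)))*(-35) = (3 + 4*1)*(-35) = (3 + 4)*(-35) = 7*(-35) = -245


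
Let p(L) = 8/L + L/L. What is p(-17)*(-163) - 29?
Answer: -1960/17 ≈ -115.29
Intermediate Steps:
p(L) = 1 + 8/L (p(L) = 8/L + 1 = 1 + 8/L)
p(-17)*(-163) - 29 = ((8 - 17)/(-17))*(-163) - 29 = -1/17*(-9)*(-163) - 29 = (9/17)*(-163) - 29 = -1467/17 - 29 = -1960/17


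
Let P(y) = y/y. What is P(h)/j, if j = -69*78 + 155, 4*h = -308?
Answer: -1/5227 ≈ -0.00019131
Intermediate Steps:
h = -77 (h = (1/4)*(-308) = -77)
P(y) = 1
j = -5227 (j = -5382 + 155 = -5227)
P(h)/j = 1/(-5227) = 1*(-1/5227) = -1/5227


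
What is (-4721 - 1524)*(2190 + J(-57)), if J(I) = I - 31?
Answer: -13126990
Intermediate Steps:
J(I) = -31 + I
(-4721 - 1524)*(2190 + J(-57)) = (-4721 - 1524)*(2190 + (-31 - 57)) = -6245*(2190 - 88) = -6245*2102 = -13126990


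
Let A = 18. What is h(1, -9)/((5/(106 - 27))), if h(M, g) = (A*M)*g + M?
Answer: -12719/5 ≈ -2543.8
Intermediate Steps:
h(M, g) = M + 18*M*g (h(M, g) = (18*M)*g + M = 18*M*g + M = M + 18*M*g)
h(1, -9)/((5/(106 - 27))) = (1*(1 + 18*(-9)))/((5/(106 - 27))) = (1*(1 - 162))/((5/79)) = (1*(-161))/(((1/79)*5)) = -161/5/79 = -161*79/5 = -12719/5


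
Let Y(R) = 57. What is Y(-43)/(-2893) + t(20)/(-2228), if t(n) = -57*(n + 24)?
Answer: 1782162/1611401 ≈ 1.1060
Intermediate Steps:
t(n) = -1368 - 57*n (t(n) = -57*(24 + n) = -1368 - 57*n)
Y(-43)/(-2893) + t(20)/(-2228) = 57/(-2893) + (-1368 - 57*20)/(-2228) = 57*(-1/2893) + (-1368 - 1140)*(-1/2228) = -57/2893 - 2508*(-1/2228) = -57/2893 + 627/557 = 1782162/1611401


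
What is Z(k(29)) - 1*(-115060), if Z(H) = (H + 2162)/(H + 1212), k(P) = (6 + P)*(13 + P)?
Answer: 154297276/1341 ≈ 1.1506e+5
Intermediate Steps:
Z(H) = (2162 + H)/(1212 + H)
Z(k(29)) - 1*(-115060) = (2162 + (78 + 29² + 19*29))/(1212 + (78 + 29² + 19*29)) - 1*(-115060) = (2162 + (78 + 841 + 551))/(1212 + (78 + 841 + 551)) + 115060 = (2162 + 1470)/(1212 + 1470) + 115060 = 3632/2682 + 115060 = (1/2682)*3632 + 115060 = 1816/1341 + 115060 = 154297276/1341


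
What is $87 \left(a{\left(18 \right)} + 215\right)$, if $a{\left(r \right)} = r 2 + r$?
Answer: $23403$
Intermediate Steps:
$a{\left(r \right)} = 3 r$ ($a{\left(r \right)} = 2 r + r = 3 r$)
$87 \left(a{\left(18 \right)} + 215\right) = 87 \left(3 \cdot 18 + 215\right) = 87 \left(54 + 215\right) = 87 \cdot 269 = 23403$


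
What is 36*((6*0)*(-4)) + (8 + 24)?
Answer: 32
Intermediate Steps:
36*((6*0)*(-4)) + (8 + 24) = 36*(0*(-4)) + 32 = 36*0 + 32 = 0 + 32 = 32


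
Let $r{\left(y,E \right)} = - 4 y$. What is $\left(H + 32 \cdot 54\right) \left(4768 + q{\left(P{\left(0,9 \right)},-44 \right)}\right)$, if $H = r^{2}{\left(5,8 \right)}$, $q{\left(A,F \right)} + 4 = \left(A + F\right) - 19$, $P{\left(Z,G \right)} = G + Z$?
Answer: $10022880$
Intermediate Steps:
$q{\left(A,F \right)} = -23 + A + F$ ($q{\left(A,F \right)} = -4 - \left(19 - A - F\right) = -4 + \left(-19 + A + F\right) = -23 + A + F$)
$H = 400$ ($H = \left(\left(-4\right) 5\right)^{2} = \left(-20\right)^{2} = 400$)
$\left(H + 32 \cdot 54\right) \left(4768 + q{\left(P{\left(0,9 \right)},-44 \right)}\right) = \left(400 + 32 \cdot 54\right) \left(4768 - 58\right) = \left(400 + 1728\right) \left(4768 - 58\right) = 2128 \left(4768 - 58\right) = 2128 \cdot 4710 = 10022880$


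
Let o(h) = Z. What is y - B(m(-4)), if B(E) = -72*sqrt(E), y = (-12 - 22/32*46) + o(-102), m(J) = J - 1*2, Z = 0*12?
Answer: -349/8 + 72*I*sqrt(6) ≈ -43.625 + 176.36*I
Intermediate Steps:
Z = 0
o(h) = 0
m(J) = -2 + J (m(J) = J - 2 = -2 + J)
y = -349/8 (y = (-12 - 22/32*46) + 0 = (-12 - 22*1/32*46) + 0 = (-12 - 11/16*46) + 0 = (-12 - 253/8) + 0 = -349/8 + 0 = -349/8 ≈ -43.625)
y - B(m(-4)) = -349/8 - (-72)*sqrt(-2 - 4) = -349/8 - (-72)*sqrt(-6) = -349/8 - (-72)*I*sqrt(6) = -349/8 + 72*I*sqrt(6)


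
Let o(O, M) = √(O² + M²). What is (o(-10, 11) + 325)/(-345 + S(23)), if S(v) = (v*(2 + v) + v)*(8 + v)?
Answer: 325/18193 + √221/18193 ≈ 0.018681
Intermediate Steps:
o(O, M) = √(M² + O²)
S(v) = (8 + v)*(v + v*(2 + v)) (S(v) = (v + v*(2 + v))*(8 + v) = (8 + v)*(v + v*(2 + v)))
(o(-10, 11) + 325)/(-345 + S(23)) = (√(11² + (-10)²) + 325)/(-345 + 23*(24 + 23² + 11*23)) = (√(121 + 100) + 325)/(-345 + 23*(24 + 529 + 253)) = (√221 + 325)/(-345 + 23*806) = (325 + √221)/(-345 + 18538) = (325 + √221)/18193 = (325 + √221)*(1/18193) = 325/18193 + √221/18193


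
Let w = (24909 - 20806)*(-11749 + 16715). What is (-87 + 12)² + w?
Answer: 20381123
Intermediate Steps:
w = 20375498 (w = 4103*4966 = 20375498)
(-87 + 12)² + w = (-87 + 12)² + 20375498 = (-75)² + 20375498 = 5625 + 20375498 = 20381123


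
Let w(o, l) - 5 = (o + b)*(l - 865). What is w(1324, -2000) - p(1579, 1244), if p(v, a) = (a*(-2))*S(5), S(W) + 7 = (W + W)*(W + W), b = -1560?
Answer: 907529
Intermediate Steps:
S(W) = -7 + 4*W² (S(W) = -7 + (W + W)*(W + W) = -7 + (2*W)*(2*W) = -7 + 4*W²)
w(o, l) = 5 + (-1560 + o)*(-865 + l) (w(o, l) = 5 + (o - 1560)*(l - 865) = 5 + (-1560 + o)*(-865 + l))
p(v, a) = -186*a (p(v, a) = (a*(-2))*(-7 + 4*5²) = (-2*a)*(-7 + 4*25) = (-2*a)*(-7 + 100) = -2*a*93 = -186*a)
w(1324, -2000) - p(1579, 1244) = (1349405 - 1560*(-2000) - 865*1324 - 2000*1324) - (-186)*1244 = (1349405 + 3120000 - 1145260 - 2648000) - 1*(-231384) = 676145 + 231384 = 907529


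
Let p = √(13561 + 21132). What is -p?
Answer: -√34693 ≈ -186.26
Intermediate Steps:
p = √34693 ≈ 186.26
-p = -√34693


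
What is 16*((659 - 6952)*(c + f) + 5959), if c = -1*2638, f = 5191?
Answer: -256961120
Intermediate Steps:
c = -2638
16*((659 - 6952)*(c + f) + 5959) = 16*((659 - 6952)*(-2638 + 5191) + 5959) = 16*(-6293*2553 + 5959) = 16*(-16066029 + 5959) = 16*(-16060070) = -256961120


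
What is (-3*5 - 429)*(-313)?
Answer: 138972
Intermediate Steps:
(-3*5 - 429)*(-313) = (-15 - 429)*(-313) = -444*(-313) = 138972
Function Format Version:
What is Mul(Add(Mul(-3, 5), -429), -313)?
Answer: 138972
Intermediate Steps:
Mul(Add(Mul(-3, 5), -429), -313) = Mul(Add(-15, -429), -313) = Mul(-444, -313) = 138972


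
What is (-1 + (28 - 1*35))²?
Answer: 64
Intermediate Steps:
(-1 + (28 - 1*35))² = (-1 + (28 - 35))² = (-1 - 7)² = (-8)² = 64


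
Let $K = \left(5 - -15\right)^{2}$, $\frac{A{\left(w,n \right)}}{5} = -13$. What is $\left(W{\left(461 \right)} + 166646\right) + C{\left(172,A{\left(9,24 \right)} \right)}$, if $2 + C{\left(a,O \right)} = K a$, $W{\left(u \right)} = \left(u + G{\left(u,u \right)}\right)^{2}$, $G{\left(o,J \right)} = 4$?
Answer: $451669$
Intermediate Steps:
$A{\left(w,n \right)} = -65$ ($A{\left(w,n \right)} = 5 \left(-13\right) = -65$)
$K = 400$ ($K = \left(5 + 15\right)^{2} = 20^{2} = 400$)
$W{\left(u \right)} = \left(4 + u\right)^{2}$ ($W{\left(u \right)} = \left(u + 4\right)^{2} = \left(4 + u\right)^{2}$)
$C{\left(a,O \right)} = -2 + 400 a$
$\left(W{\left(461 \right)} + 166646\right) + C{\left(172,A{\left(9,24 \right)} \right)} = \left(\left(4 + 461\right)^{2} + 166646\right) + \left(-2 + 400 \cdot 172\right) = \left(465^{2} + 166646\right) + \left(-2 + 68800\right) = \left(216225 + 166646\right) + 68798 = 382871 + 68798 = 451669$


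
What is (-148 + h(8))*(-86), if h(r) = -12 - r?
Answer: 14448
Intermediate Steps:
(-148 + h(8))*(-86) = (-148 + (-12 - 1*8))*(-86) = (-148 + (-12 - 8))*(-86) = (-148 - 20)*(-86) = -168*(-86) = 14448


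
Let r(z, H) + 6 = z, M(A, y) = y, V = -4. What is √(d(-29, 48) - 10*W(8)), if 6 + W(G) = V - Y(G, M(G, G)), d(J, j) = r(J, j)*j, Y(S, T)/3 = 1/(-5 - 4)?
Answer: 5*I*√570/3 ≈ 39.791*I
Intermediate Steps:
r(z, H) = -6 + z
Y(S, T) = -⅓ (Y(S, T) = 3/(-5 - 4) = 3/(-9) = 3*(-⅑) = -⅓)
d(J, j) = j*(-6 + J) (d(J, j) = (-6 + J)*j = j*(-6 + J))
W(G) = -29/3 (W(G) = -6 + (-4 - 1*(-⅓)) = -6 + (-4 + ⅓) = -6 - 11/3 = -29/3)
√(d(-29, 48) - 10*W(8)) = √(48*(-6 - 29) - 10*(-29/3)) = √(48*(-35) + 290/3) = √(-1680 + 290/3) = √(-4750/3) = 5*I*√570/3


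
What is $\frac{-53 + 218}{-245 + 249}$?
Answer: $\frac{165}{4} \approx 41.25$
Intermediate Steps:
$\frac{-53 + 218}{-245 + 249} = \frac{165}{4}$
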